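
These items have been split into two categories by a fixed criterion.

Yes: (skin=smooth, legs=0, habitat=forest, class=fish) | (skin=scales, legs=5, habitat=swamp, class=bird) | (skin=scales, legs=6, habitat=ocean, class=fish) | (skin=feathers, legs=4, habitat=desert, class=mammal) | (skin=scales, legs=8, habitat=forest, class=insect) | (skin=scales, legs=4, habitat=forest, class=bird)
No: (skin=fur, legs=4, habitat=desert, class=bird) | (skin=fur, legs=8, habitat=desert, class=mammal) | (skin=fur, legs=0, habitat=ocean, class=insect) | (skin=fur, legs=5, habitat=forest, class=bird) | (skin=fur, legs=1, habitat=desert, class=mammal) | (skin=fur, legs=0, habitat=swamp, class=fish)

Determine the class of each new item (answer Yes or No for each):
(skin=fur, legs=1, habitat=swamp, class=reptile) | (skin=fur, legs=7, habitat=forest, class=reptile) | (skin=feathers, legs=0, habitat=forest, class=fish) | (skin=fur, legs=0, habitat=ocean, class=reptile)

No, No, Yes, No

Looking at the examples, the only property every 'Yes' case has and every 'No' case lacks is: skin is not fur.
(skin=fur, legs=1, habitat=swamp, class=reptile): No (skin is fur).
(skin=fur, legs=7, habitat=forest, class=reptile): No (skin is fur).
(skin=feathers, legs=0, habitat=forest, class=fish): Yes (skin is feathers).
(skin=fur, legs=0, habitat=ocean, class=reptile): No (skin is fur).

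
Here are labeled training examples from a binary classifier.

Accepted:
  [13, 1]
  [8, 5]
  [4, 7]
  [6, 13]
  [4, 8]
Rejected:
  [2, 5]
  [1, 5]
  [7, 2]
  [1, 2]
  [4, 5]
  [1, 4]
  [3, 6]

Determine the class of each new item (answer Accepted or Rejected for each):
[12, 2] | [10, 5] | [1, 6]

Accepted, Accepted, Rejected

The classifier is using: sum ≥ 11.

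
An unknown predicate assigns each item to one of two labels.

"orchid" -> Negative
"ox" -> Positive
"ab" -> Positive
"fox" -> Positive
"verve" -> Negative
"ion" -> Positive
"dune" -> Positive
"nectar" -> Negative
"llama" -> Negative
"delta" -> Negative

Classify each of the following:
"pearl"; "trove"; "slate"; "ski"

Negative, Negative, Negative, Positive

Rule: length ≤ 4. This holds for each 'Positive' example and fails for each 'Negative' one.
"pearl": length 5 — doesn't qualify, so Negative.
"trove": length 5 — doesn't qualify, so Negative.
"slate": length 5 — doesn't qualify, so Negative.
"ski": length 3 — meets the rule, so Positive.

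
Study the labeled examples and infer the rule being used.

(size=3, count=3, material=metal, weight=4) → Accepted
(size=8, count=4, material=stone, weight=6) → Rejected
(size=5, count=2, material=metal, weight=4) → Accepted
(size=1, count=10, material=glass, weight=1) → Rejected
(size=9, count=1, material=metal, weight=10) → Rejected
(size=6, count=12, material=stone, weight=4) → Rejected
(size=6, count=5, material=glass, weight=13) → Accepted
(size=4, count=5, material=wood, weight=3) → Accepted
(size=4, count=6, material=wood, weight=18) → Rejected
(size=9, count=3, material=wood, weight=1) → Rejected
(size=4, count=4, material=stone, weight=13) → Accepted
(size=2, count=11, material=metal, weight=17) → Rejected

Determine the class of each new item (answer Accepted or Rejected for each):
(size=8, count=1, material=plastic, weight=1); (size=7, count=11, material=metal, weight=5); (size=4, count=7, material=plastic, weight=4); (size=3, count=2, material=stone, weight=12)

Rejected, Rejected, Rejected, Accepted

The simplest hypothesis consistent with all the labels is: count ≤ 5 AND size ≤ 6.
(size=8, count=1, material=plastic, weight=1) — count = 1, size = 8, hence Rejected. (size=7, count=11, material=metal, weight=5) — count = 11, size = 7, hence Rejected. (size=4, count=7, material=plastic, weight=4) — count = 7, size = 4, hence Rejected. (size=3, count=2, material=stone, weight=12) — count = 2, size = 3, hence Accepted.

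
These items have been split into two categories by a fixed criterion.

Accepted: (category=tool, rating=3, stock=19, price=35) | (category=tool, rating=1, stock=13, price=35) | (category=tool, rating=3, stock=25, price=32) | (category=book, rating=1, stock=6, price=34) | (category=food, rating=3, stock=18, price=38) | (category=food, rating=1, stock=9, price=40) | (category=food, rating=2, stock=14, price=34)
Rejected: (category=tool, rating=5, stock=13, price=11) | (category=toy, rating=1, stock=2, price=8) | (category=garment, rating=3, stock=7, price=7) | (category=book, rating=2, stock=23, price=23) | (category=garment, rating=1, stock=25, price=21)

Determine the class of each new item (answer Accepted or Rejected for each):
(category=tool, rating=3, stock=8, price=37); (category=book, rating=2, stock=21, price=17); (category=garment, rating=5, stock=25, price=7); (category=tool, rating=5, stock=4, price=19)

Accepted, Rejected, Rejected, Rejected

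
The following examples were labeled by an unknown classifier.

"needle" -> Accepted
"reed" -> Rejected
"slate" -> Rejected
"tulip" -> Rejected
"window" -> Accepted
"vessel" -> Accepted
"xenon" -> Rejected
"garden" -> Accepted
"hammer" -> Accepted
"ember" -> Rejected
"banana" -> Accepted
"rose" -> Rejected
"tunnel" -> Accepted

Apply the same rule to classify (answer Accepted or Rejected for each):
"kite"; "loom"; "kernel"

Rejected, Rejected, Accepted

The pattern is that an item is 'Accepted' exactly when: length 6.
"kite" — length 4, hence Rejected. "loom" — length 4, hence Rejected. "kernel" — length 6, hence Accepted.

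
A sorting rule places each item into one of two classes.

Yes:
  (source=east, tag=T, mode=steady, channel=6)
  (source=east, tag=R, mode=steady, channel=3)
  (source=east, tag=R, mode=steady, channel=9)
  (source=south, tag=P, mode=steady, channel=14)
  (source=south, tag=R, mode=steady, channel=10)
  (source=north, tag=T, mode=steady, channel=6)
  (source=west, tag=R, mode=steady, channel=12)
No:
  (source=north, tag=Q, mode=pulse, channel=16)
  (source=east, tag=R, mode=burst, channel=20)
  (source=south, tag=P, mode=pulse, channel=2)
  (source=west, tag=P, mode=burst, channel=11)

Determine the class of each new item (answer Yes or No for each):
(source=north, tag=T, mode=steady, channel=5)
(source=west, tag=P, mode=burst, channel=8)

Yes, No

The distinguishing property — mode is steady — holds for all the 'Yes' cases and none of the 'No' cases.
(source=north, tag=T, mode=steady, channel=5) → mode is steady → Yes. (source=west, tag=P, mode=burst, channel=8) → mode is burst → No.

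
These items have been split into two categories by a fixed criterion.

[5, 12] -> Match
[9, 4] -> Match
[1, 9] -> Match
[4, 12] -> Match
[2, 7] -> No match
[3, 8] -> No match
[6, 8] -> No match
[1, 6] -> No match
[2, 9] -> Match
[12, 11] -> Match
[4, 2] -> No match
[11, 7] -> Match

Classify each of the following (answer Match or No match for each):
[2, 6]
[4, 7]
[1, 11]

No match, No match, Match

The rule appears to be: max ≥ 9.
[2, 6]: No match (max 6).
[4, 7]: No match (max 7).
[1, 11]: Match (max 11).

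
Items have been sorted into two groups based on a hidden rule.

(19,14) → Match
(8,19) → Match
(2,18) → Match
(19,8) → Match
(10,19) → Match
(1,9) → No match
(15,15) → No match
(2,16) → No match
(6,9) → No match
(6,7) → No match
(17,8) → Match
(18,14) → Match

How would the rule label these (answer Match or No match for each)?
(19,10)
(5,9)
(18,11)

Match, No match, Match

The rule appears to be: max ≥ 17.
(19,10): max 19, matches → Match. (5,9): max 9, lacks this property → No match. (18,11): max 18, matches → Match.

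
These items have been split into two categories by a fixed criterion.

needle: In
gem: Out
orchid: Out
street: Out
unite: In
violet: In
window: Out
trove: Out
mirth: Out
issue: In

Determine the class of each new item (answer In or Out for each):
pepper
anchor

All 'In' examples share one property — has ≥ 3 vowels — and every 'Out' example lacks it.

Out, Out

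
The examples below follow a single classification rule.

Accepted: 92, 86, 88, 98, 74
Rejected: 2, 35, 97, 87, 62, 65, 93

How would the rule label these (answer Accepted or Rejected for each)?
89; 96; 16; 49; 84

The simplest hypothesis consistent with all the labels is: even AND at least 65.
89: 89 is odd, 89 ≥ 65, does not pass → Rejected.
96: 96 is even, 96 ≥ 65, checks out → Accepted.
16: 16 is even, 16 < 65, does not pass → Rejected.
49: 49 is odd, 49 < 65, does not pass → Rejected.
84: 84 is even, 84 ≥ 65, checks out → Accepted.

Rejected, Accepted, Rejected, Rejected, Accepted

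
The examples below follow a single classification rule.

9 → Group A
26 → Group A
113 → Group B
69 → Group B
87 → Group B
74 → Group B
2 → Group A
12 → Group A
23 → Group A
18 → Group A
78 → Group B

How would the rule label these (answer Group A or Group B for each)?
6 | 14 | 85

The rule appears to be: at most 26.
6: Group A (6 ≤ 26).
14: Group A (14 ≤ 26).
85: Group B (85 > 26).

Group A, Group A, Group B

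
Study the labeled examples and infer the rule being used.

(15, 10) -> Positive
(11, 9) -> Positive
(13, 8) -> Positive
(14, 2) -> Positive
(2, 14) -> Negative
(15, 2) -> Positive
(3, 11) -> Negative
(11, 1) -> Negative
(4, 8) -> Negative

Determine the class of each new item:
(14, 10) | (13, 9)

Positive, Positive

The classifier is using: first > second AND sum ≥ 14.
(14, 10) — 14 > 10, 14+10 = 24, hence Positive. (13, 9) — 13 > 9, 13+9 = 22, hence Positive.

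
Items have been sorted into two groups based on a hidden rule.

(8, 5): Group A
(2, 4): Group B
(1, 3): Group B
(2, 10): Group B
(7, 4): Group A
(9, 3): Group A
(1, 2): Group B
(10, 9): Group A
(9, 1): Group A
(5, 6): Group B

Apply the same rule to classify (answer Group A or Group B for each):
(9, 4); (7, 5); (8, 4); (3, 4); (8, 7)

Group A, Group A, Group A, Group B, Group A

'Group A' ⟺ first > second.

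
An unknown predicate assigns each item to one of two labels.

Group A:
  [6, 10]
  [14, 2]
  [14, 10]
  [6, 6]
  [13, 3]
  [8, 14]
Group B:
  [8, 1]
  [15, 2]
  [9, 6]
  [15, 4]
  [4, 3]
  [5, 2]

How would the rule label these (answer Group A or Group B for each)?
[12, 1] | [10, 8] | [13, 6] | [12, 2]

The pattern is that an item is 'Group A' exactly when: sum is even.
[12, 1]: 12+1 = 13, fails this test → Group B.
[10, 8]: 10+8 = 18, has this property → Group A.
[13, 6]: 13+6 = 19, fails this test → Group B.
[12, 2]: 12+2 = 14, has this property → Group A.

Group B, Group A, Group B, Group A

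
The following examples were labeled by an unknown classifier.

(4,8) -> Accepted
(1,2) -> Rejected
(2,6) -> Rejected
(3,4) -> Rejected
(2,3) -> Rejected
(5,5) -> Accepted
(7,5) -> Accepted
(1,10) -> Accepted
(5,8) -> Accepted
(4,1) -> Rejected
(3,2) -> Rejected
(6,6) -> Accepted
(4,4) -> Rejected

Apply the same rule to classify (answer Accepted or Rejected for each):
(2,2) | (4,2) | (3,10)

All 'Accepted' examples share one property — sum ≥ 10 — and every 'Rejected' example lacks it.

Rejected, Rejected, Accepted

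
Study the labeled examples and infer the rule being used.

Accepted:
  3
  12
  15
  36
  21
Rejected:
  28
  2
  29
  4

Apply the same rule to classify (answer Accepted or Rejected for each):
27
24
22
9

The common property of the 'Accepted' items is: multiple of 3. No 'Rejected' item has it.
27: 27 = 3·9 — checks out, so Accepted.
24: 24 = 3·8 — checks out, so Accepted.
22: 22 = 3·7 + 1 — doesn't match, so Rejected.
9: 9 = 3·3 — checks out, so Accepted.

Accepted, Accepted, Rejected, Accepted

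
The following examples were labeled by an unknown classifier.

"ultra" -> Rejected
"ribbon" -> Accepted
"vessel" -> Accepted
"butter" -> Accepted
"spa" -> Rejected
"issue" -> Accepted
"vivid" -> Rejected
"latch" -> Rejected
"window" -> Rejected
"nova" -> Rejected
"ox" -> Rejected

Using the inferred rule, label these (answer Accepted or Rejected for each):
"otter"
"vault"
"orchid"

Comparing the two groups points to one rule — has a double letter.
Accepted: "otter", since 'tt' doubled. Rejected: "vault", since no doubled letter. Rejected: "orchid", since no doubled letter.

Accepted, Rejected, Rejected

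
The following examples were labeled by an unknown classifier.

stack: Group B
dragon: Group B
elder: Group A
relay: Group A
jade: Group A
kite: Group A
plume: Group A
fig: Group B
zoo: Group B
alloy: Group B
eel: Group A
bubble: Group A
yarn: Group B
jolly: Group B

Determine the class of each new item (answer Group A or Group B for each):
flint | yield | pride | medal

Group B, Group A, Group A, Group A

Checking candidate rules against both groups, what survives is: contains 'e'.
flint: Group B (no 'e').
yield: Group A (has 'e').
pride: Group A (has 'e').
medal: Group A (has 'e').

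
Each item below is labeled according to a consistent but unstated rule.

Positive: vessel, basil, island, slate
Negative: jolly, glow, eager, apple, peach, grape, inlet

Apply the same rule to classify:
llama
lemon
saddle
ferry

All 'Positive' examples share one property — contains 's' — and every 'Negative' example lacks it.
llama: Negative (no 's').
lemon: Negative (no 's').
saddle: Positive (has 's').
ferry: Negative (no 's').

Negative, Negative, Positive, Negative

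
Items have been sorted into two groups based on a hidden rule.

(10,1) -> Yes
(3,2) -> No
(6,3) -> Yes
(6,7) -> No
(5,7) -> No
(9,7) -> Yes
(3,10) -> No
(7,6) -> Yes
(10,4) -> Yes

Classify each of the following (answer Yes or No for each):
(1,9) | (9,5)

Every 'Yes' example satisfies: first > second AND sum ≥ 9. None of the 'No' examples do.
(1,9) → 1 < 9, 1+9 = 10 → No. (9,5) → 9 > 5, 9+5 = 14 → Yes.

No, Yes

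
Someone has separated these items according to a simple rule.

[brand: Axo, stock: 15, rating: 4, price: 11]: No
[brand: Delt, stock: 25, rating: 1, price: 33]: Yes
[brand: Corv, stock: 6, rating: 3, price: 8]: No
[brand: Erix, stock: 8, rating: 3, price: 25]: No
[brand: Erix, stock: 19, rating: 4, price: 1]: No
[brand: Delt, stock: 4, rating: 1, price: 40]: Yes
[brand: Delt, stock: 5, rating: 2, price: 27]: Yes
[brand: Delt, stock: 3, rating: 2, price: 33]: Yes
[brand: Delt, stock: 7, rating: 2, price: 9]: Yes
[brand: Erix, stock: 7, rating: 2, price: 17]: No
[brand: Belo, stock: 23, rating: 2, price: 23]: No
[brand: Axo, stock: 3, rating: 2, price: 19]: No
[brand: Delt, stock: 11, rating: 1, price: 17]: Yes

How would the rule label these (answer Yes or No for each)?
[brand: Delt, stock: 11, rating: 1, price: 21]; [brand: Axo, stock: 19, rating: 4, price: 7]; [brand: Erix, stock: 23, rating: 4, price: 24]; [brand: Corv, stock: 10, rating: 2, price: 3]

The distinguishing property — brand is Delt — holds for all the 'Yes' cases and none of the 'No' cases.
[brand: Delt, stock: 11, rating: 1, price: 21]: Yes (brand is Delt).
[brand: Axo, stock: 19, rating: 4, price: 7]: No (brand is Axo).
[brand: Erix, stock: 23, rating: 4, price: 24]: No (brand is Erix).
[brand: Corv, stock: 10, rating: 2, price: 3]: No (brand is Corv).

Yes, No, No, No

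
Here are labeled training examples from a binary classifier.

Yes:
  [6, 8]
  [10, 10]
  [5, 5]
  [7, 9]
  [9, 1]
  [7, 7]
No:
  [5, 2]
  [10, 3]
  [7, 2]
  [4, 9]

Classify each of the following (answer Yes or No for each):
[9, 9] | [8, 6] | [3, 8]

All 'Yes' examples share one property — sum is even — and every 'No' example lacks it.
[9, 9]: Yes (9+9 = 18). [8, 6]: Yes (8+6 = 14). [3, 8]: No (3+8 = 11).

Yes, Yes, No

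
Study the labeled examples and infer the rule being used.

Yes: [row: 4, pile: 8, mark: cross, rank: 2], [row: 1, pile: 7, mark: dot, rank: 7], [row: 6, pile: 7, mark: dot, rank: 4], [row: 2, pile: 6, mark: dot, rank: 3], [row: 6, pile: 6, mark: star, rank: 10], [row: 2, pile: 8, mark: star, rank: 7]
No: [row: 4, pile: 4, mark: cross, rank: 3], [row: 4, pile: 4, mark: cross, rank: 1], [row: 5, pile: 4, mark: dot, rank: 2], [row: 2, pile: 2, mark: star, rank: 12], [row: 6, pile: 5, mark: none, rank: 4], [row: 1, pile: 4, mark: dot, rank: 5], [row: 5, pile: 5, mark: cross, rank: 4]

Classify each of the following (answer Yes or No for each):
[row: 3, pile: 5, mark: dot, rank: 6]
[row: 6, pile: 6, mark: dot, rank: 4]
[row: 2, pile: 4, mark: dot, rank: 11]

The rule appears to be: pile ≥ 6.
[row: 3, pile: 5, mark: dot, rank: 6]: No (pile = 5).
[row: 6, pile: 6, mark: dot, rank: 4]: Yes (pile = 6).
[row: 2, pile: 4, mark: dot, rank: 11]: No (pile = 4).

No, Yes, No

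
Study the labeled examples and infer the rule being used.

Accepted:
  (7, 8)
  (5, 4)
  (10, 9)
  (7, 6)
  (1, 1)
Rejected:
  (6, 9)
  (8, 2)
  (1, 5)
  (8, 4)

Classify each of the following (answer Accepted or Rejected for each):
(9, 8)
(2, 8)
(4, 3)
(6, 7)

The pattern is that an item is 'Accepted' exactly when: |first − second| ≤ 1.
(9, 8) → |9−8| = 1 → Accepted. (2, 8) → |2−8| = 6 → Rejected. (4, 3) → |4−3| = 1 → Accepted. (6, 7) → |6−7| = 1 → Accepted.

Accepted, Rejected, Accepted, Accepted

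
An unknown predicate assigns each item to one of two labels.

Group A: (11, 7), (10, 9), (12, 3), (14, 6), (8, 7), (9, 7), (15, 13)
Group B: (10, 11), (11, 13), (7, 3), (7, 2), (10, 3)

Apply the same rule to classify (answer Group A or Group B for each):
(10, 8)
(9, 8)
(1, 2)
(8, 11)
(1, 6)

Group A, Group A, Group B, Group B, Group B

One predicate separates the groups cleanly: first > second AND sum ≥ 15.
Group A: (10, 8), since 10 > 8, 10+8 = 18. Group A: (9, 8), since 9 > 8, 9+8 = 17. Group B: (1, 2), since 1 < 2, 1+2 = 3. Group B: (8, 11), since 8 < 11, 8+11 = 19. Group B: (1, 6), since 1 < 6, 1+6 = 7.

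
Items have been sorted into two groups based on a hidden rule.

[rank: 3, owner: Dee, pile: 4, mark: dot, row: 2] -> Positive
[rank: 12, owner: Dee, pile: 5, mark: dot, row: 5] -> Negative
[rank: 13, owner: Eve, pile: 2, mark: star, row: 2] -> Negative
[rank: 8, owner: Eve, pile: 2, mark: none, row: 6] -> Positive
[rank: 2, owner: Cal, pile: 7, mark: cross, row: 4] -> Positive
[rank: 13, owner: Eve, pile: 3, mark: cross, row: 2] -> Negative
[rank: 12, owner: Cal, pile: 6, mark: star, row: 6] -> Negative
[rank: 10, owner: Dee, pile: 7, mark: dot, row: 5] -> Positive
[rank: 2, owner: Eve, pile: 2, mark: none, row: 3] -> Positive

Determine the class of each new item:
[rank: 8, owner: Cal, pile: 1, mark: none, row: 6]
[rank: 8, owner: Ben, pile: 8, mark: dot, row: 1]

Positive, Positive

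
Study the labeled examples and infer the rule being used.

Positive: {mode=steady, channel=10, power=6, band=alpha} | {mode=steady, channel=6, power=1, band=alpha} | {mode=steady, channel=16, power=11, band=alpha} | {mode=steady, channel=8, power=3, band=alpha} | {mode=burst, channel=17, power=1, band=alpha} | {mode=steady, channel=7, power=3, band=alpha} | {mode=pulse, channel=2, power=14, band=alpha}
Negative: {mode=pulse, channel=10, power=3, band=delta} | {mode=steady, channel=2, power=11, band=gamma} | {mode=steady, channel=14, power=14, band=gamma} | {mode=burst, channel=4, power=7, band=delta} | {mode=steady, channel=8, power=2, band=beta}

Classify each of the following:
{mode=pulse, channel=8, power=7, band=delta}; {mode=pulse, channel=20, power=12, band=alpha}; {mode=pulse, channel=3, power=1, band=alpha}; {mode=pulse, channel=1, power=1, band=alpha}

Negative, Positive, Positive, Positive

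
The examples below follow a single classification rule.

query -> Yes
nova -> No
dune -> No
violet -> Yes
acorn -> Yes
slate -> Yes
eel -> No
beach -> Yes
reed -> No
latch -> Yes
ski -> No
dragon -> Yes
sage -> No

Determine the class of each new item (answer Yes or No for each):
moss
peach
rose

No, Yes, No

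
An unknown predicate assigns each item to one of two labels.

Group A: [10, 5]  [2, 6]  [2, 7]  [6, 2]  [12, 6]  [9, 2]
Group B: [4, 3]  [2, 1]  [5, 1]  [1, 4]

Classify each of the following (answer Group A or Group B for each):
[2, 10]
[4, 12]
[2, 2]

Group A, Group A, Group B

The pattern is that an item is 'Group A' exactly when: sum ≥ 8.
[2, 10]: Group A (2+10 = 12).
[4, 12]: Group A (4+12 = 16).
[2, 2]: Group B (2+2 = 4).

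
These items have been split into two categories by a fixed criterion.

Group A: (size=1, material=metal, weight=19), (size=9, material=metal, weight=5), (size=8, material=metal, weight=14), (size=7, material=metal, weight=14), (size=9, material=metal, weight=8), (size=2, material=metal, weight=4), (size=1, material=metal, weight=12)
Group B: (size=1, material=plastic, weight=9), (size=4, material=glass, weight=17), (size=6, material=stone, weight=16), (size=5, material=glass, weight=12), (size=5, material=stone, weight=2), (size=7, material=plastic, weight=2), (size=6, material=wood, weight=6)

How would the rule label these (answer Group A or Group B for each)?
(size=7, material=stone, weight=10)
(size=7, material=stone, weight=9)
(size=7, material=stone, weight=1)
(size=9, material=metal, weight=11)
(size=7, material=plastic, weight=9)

Group B, Group B, Group B, Group A, Group B

The distinguishing property — material is metal — holds for all the 'Group A' cases and none of the 'Group B' cases.
(size=7, material=stone, weight=10): material is stone, lacks this property → Group B. (size=7, material=stone, weight=9): material is stone, lacks this property → Group B. (size=7, material=stone, weight=1): material is stone, lacks this property → Group B. (size=9, material=metal, weight=11): material is metal, qualifies → Group A. (size=7, material=plastic, weight=9): material is plastic, lacks this property → Group B.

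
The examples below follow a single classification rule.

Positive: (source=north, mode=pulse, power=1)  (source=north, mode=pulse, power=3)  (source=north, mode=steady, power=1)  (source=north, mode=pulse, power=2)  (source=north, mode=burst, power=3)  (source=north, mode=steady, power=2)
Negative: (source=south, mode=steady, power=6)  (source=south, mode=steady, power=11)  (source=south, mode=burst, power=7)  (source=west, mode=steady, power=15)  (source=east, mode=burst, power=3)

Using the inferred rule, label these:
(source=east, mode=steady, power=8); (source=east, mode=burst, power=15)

All 'Positive' examples share one property — source is north — and every 'Negative' example lacks it.
Negative: (source=east, mode=steady, power=8), since source is east.
Negative: (source=east, mode=burst, power=15), since source is east.

Negative, Negative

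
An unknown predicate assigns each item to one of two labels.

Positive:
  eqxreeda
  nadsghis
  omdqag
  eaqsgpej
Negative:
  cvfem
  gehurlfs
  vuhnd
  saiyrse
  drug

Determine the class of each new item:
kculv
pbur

A rule that fits every label: even length AND contains 'a' — true of each 'Positive' example, false of each 'Negative' one.
kculv: length 5, no 'a', fails the rule → Negative.
pbur: length 4, no 'a', fails the rule → Negative.

Negative, Negative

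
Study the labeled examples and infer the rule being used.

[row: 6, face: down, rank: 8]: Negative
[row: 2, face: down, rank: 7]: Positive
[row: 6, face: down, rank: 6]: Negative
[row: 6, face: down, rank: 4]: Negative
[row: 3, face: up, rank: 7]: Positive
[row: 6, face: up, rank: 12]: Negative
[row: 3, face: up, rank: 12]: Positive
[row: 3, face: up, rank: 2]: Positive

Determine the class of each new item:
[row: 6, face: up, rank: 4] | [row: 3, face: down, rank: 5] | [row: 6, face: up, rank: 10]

Negative, Positive, Negative

The distinguishing property — row ≤ 3 — holds for all the 'Positive' cases and none of the 'Negative' cases.
[row: 6, face: up, rank: 4]: row = 6 — fails this test, so Negative.
[row: 3, face: down, rank: 5]: row = 3 — checks out, so Positive.
[row: 6, face: up, rank: 10]: row = 6 — fails this test, so Negative.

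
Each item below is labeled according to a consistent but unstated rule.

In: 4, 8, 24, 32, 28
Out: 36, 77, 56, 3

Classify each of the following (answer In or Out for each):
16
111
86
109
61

'In' ⟺ even AND at most 32.
16: 16 is even, 16 ≤ 32, passes → In. 111: 111 is odd, 111 > 32, doesn't qualify → Out. 86: 86 is even, 86 > 32, doesn't qualify → Out. 109: 109 is odd, 109 > 32, doesn't qualify → Out. 61: 61 is odd, 61 > 32, doesn't qualify → Out.

In, Out, Out, Out, Out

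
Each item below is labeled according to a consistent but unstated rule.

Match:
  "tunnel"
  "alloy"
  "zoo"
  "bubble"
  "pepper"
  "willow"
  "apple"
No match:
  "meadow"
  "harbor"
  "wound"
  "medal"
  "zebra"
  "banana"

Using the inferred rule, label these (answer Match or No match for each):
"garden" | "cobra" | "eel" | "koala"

No match, No match, Match, No match

A rule that fits every label: has a double letter — true of each 'Match' example, false of each 'No match' one.
No match: "garden", since no doubled letter.
No match: "cobra", since no doubled letter.
Match: "eel", since 'ee' doubled.
No match: "koala", since no doubled letter.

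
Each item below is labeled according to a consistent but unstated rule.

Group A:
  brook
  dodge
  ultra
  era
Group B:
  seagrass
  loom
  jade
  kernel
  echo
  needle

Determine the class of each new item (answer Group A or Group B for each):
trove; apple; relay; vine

Group A, Group A, Group A, Group B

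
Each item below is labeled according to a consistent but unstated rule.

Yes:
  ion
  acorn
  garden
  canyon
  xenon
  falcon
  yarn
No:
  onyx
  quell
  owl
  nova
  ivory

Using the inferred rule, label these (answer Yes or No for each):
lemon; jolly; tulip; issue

The rule appears to be: ends with 'n'.

Yes, No, No, No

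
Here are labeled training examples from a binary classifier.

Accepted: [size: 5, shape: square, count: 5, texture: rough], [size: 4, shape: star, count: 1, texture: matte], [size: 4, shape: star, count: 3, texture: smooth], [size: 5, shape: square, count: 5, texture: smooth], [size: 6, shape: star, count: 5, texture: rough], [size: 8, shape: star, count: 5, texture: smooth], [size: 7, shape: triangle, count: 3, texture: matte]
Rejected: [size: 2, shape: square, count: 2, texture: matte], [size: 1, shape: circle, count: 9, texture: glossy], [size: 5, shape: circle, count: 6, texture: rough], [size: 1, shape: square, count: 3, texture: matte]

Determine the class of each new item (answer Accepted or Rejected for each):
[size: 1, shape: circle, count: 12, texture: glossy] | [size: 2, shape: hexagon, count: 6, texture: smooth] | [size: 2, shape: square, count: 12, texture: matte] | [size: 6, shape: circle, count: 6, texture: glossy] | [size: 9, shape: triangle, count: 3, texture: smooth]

The classifier is using: size ≥ 4 AND count ≤ 5.
[size: 1, shape: circle, count: 12, texture: glossy]: size = 1, count = 12 — does not fit, so Rejected.
[size: 2, shape: hexagon, count: 6, texture: smooth]: size = 2, count = 6 — does not fit, so Rejected.
[size: 2, shape: square, count: 12, texture: matte]: size = 2, count = 12 — does not fit, so Rejected.
[size: 6, shape: circle, count: 6, texture: glossy]: size = 6, count = 6 — does not fit, so Rejected.
[size: 9, shape: triangle, count: 3, texture: smooth]: size = 9, count = 3 — fits, so Accepted.

Rejected, Rejected, Rejected, Rejected, Accepted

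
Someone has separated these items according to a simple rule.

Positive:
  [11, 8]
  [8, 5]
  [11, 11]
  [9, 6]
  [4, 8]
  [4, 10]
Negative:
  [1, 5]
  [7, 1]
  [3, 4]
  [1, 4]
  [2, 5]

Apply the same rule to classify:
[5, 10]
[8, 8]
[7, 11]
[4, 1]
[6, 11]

The rule appears to be: sum ≥ 12.
[5, 10] → 5+10 = 15 → Positive. [8, 8] → 8+8 = 16 → Positive. [7, 11] → 7+11 = 18 → Positive. [4, 1] → 4+1 = 5 → Negative. [6, 11] → 6+11 = 17 → Positive.

Positive, Positive, Positive, Negative, Positive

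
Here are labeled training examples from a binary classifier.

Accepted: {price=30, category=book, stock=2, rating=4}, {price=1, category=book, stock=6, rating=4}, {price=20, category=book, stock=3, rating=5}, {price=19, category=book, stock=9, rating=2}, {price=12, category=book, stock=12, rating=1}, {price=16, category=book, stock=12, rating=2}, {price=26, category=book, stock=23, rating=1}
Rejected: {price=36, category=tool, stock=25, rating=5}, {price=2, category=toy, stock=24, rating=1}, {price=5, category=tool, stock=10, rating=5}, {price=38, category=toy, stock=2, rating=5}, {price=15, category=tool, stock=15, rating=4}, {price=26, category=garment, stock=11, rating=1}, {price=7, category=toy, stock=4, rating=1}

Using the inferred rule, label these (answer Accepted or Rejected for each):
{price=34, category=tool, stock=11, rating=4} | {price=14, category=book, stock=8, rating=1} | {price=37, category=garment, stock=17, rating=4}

Every 'Accepted' example satisfies: category is book. None of the 'Rejected' examples do.

Rejected, Accepted, Rejected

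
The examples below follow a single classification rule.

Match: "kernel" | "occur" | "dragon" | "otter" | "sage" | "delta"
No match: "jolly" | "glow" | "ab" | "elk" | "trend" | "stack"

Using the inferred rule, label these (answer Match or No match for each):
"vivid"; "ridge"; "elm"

Match, Match, No match

Every 'Match' example satisfies: has ≥ 2 vowels. None of the 'No match' examples do.
"vivid": Match (2 vowels).
"ridge": Match (2 vowels).
"elm": No match (1 vowel).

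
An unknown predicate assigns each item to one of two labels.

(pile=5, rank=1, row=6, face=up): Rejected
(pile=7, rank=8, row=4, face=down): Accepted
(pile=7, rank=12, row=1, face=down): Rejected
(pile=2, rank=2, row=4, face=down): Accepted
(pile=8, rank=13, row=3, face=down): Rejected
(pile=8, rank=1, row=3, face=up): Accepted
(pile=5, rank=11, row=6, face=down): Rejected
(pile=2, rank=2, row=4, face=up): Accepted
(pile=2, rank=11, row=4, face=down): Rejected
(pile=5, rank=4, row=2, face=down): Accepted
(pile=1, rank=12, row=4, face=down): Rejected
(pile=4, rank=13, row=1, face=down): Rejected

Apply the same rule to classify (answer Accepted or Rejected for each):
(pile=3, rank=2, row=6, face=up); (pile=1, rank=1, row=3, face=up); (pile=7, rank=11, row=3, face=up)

Rejected, Accepted, Rejected

The simplest hypothesis consistent with all the labels is: row ≤ 4 AND rank ≤ 8.
(pile=3, rank=2, row=6, face=up): row = 6, rank = 2 — does not fit, so Rejected.
(pile=1, rank=1, row=3, face=up): row = 3, rank = 1 — matches, so Accepted.
(pile=7, rank=11, row=3, face=up): row = 3, rank = 11 — does not fit, so Rejected.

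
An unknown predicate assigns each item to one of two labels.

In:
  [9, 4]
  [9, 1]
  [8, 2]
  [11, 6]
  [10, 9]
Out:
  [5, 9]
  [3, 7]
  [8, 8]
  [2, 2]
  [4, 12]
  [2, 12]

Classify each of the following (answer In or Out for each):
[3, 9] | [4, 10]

Rule: first > second. This holds for each 'In' example and fails for each 'Out' one.

Out, Out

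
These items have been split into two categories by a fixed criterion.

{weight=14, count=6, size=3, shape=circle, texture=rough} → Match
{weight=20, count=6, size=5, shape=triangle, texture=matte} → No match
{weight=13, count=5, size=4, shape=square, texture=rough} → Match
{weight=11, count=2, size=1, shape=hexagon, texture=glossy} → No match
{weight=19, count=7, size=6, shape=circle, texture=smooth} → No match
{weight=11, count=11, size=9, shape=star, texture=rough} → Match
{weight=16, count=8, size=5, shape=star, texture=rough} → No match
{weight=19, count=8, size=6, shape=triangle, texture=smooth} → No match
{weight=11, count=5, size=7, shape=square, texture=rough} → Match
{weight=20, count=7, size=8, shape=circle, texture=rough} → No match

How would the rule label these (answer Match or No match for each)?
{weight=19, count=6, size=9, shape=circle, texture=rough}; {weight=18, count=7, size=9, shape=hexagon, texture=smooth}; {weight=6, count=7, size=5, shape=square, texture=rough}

No match, No match, Match

The pattern is that an item is 'Match' exactly when: texture is rough AND weight ≤ 14.
No match: {weight=19, count=6, size=9, shape=circle, texture=rough}, since texture is rough, weight = 19.
No match: {weight=18, count=7, size=9, shape=hexagon, texture=smooth}, since texture is smooth, weight = 18.
Match: {weight=6, count=7, size=5, shape=square, texture=rough}, since texture is rough, weight = 6.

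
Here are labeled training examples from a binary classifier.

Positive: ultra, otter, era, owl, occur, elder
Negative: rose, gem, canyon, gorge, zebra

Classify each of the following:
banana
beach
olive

Comparing the two groups points to one rule — starts with a vowel.

Negative, Negative, Positive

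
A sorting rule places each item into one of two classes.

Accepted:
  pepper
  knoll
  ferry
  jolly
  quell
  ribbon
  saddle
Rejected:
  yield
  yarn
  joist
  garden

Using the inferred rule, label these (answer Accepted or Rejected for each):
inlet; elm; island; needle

Rejected, Rejected, Rejected, Accepted

The distinguishing property — has a double letter — holds for all the 'Accepted' cases and none of the 'Rejected' cases.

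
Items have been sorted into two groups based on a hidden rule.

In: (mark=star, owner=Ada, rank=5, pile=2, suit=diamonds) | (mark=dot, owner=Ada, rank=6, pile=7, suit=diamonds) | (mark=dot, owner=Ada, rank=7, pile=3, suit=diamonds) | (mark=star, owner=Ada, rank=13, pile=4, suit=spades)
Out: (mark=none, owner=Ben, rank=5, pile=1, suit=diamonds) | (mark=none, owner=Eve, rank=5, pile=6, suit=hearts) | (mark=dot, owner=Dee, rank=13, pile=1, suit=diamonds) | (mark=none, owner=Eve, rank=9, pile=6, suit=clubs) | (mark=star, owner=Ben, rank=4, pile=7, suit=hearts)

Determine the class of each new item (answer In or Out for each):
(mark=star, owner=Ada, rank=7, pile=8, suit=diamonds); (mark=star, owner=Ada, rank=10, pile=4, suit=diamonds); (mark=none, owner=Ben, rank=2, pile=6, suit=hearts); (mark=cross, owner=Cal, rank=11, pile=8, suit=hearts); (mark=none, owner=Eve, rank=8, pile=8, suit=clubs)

In, In, Out, Out, Out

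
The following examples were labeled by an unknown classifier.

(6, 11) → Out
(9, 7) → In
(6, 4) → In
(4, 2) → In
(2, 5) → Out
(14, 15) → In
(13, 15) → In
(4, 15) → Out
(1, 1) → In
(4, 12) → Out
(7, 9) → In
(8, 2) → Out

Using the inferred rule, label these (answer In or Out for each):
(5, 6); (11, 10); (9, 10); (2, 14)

In, In, In, Out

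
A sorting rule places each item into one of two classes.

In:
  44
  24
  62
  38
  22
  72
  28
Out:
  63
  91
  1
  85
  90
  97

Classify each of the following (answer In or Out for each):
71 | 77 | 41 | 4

Out, Out, Out, In

The simplest hypothesis consistent with all the labels is: even AND at most 72.
Out: 71, since 71 is odd, 71 ≤ 72.
Out: 77, since 77 is odd, 77 > 72.
Out: 41, since 41 is odd, 41 ≤ 72.
In: 4, since 4 is even, 4 ≤ 72.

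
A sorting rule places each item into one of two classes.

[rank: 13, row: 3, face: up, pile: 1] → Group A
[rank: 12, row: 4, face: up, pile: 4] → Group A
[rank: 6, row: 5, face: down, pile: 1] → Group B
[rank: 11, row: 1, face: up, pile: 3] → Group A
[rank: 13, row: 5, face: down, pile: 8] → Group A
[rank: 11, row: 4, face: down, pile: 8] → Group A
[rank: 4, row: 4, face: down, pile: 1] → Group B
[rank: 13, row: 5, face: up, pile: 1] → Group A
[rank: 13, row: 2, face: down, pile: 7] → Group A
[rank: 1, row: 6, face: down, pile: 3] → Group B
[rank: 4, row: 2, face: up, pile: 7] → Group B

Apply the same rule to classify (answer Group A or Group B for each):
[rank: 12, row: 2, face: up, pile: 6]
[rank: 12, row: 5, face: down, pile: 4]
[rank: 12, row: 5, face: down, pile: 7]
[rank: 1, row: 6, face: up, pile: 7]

Group A, Group A, Group A, Group B

The pattern is that an item is 'Group A' exactly when: rank ≥ 11.
[rank: 12, row: 2, face: up, pile: 6] — rank = 12, hence Group A.
[rank: 12, row: 5, face: down, pile: 4] — rank = 12, hence Group A.
[rank: 12, row: 5, face: down, pile: 7] — rank = 12, hence Group A.
[rank: 1, row: 6, face: up, pile: 7] — rank = 1, hence Group B.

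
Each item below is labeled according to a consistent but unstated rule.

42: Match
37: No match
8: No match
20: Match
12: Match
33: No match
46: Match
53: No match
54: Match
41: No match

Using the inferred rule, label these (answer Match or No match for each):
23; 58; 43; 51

No match, Match, No match, No match

The pattern is that an item is 'Match' exactly when: even AND at least 12.
No match: 23, since 23 is odd, 23 ≥ 12.
Match: 58, since 58 is even, 58 ≥ 12.
No match: 43, since 43 is odd, 43 ≥ 12.
No match: 51, since 51 is odd, 51 ≥ 12.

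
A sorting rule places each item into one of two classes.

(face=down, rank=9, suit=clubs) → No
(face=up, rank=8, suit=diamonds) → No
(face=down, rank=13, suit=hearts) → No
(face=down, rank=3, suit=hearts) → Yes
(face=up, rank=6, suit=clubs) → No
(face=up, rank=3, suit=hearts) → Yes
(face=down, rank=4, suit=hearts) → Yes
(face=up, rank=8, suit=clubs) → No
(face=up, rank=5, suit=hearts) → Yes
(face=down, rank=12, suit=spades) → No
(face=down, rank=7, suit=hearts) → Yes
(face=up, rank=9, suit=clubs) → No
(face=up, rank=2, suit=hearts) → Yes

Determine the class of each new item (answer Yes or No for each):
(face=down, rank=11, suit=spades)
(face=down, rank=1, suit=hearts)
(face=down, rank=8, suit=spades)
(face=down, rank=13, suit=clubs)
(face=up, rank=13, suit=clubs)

No, Yes, No, No, No

'Yes' ⟺ suit is hearts AND rank ≤ 7.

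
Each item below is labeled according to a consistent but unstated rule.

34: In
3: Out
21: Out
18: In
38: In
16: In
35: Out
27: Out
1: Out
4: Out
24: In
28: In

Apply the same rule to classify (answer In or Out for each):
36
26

Rule: even AND at least 16. This holds for each 'In' example and fails for each 'Out' one.
36 → 36 is even, 36 ≥ 16 → In.
26 → 26 is even, 26 ≥ 16 → In.

In, In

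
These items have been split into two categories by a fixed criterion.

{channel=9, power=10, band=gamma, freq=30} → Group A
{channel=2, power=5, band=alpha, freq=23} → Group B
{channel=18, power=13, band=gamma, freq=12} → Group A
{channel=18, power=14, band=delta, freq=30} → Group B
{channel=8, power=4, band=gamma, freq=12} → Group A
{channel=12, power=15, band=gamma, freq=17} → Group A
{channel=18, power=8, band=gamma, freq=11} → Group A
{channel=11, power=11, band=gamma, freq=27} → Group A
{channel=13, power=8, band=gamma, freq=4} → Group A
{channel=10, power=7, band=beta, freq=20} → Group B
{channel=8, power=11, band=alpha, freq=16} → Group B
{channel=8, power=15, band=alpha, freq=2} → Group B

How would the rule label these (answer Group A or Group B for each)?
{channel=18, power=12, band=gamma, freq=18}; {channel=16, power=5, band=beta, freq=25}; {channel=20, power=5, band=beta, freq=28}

The simplest hypothesis consistent with all the labels is: band is gamma.
{channel=18, power=12, band=gamma, freq=18} → band is gamma → Group A. {channel=16, power=5, band=beta, freq=25} → band is beta → Group B. {channel=20, power=5, band=beta, freq=28} → band is beta → Group B.

Group A, Group B, Group B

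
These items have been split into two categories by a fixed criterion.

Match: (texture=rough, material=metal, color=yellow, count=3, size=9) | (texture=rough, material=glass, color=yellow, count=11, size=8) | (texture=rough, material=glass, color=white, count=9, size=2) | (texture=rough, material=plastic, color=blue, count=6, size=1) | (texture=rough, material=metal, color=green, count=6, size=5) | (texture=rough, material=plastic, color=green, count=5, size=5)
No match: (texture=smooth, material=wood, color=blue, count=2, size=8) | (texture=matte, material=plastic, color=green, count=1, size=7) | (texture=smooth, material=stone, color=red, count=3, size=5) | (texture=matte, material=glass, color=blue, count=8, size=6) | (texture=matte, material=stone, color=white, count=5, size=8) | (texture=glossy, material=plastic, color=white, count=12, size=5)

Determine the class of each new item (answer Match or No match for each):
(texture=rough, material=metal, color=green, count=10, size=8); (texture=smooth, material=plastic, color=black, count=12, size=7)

Match, No match

Rule: texture is rough. This holds for each 'Match' example and fails for each 'No match' one.
(texture=rough, material=metal, color=green, count=10, size=8): texture is rough, meets the rule → Match. (texture=smooth, material=plastic, color=black, count=12, size=7): texture is smooth, doesn't match → No match.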